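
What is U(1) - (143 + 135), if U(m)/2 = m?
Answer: -276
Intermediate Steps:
U(m) = 2*m
U(1) - (143 + 135) = 2*1 - (143 + 135) = 2 - 1*278 = 2 - 278 = -276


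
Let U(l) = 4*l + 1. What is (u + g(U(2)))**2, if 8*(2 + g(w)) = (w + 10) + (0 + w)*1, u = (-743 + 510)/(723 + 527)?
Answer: 674041/390625 ≈ 1.7255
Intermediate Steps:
U(l) = 1 + 4*l
u = -233/1250 ≈ -0.18640
g(w) = -3/4 + w/4 (g(w) = -2 + ((w + 10) + (0 + w)*1)/8 = -2 + ((10 + w) + w*1)/8 = -2 + ((10 + w) + w)/8 = -2 + (10 + 2*w)/8 = -2 + (5/4 + w/4) = -3/4 + w/4)
(u + g(U(2)))**2 = (-233/1250 + (-3/4 + (1 + 4*2)/4))**2 = (-233/1250 + (-3/4 + (1 + 8)/4))**2 = (-233/1250 + (-3/4 + (1/4)*9))**2 = (-233/1250 + (-3/4 + 9/4))**2 = (-233/1250 + 3/2)**2 = (821/625)**2 = 674041/390625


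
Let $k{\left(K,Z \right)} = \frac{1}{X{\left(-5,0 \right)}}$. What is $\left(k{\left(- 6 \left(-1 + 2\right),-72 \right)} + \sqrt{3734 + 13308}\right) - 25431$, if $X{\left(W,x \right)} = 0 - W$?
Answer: $- \frac{127154}{5} + \sqrt{17042} \approx -25300.0$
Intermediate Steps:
$X{\left(W,x \right)} = - W$
$k{\left(K,Z \right)} = \frac{1}{5}$ ($k{\left(K,Z \right)} = \frac{1}{\left(-1\right) \left(-5\right)} = \frac{1}{5}$)
$\left(k{\left(- 6 \left(-1 + 2\right),-72 \right)} + \sqrt{3734 + 13308}\right) - 25431 = \left(\frac{1}{5} + \sqrt{3734 + 13308}\right) - 25431 = \left(\frac{1}{5} + \sqrt{17042}\right) - 25431 = - \frac{127154}{5} + \sqrt{17042}$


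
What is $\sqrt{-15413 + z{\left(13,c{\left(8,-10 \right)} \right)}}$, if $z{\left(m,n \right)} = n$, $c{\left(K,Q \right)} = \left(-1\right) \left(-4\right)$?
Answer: $i \sqrt{15409} \approx 124.13 i$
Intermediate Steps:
$c{\left(K,Q \right)} = 4$
$\sqrt{-15413 + z{\left(13,c{\left(8,-10 \right)} \right)}} = \sqrt{-15413 + 4} = \sqrt{-15409} = i \sqrt{15409}$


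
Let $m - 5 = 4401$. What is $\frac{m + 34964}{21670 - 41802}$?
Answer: $- \frac{19685}{10066} \approx -1.9556$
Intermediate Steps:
$m = 4406$ ($m = 5 + 4401 = 4406$)
$\frac{m + 34964}{21670 - 41802} = \frac{4406 + 34964}{21670 - 41802} = \frac{39370}{-20132} = 39370 \left(- \frac{1}{20132}\right) = - \frac{19685}{10066}$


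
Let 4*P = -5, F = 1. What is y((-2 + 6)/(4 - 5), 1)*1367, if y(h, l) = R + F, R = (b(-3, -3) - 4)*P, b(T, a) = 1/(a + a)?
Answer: 203683/24 ≈ 8486.8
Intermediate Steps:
P = -5/4 (P = (1/4)*(-5) = -5/4 ≈ -1.2500)
b(T, a) = 1/(2*a)
R = 125/24 (R = ((1/2)/(-3) - 4)*(-5/4) = ((1/2)*(-1/3) - 4)*(-5/4) = (-1/6 - 4)*(-5/4) = -25/6*(-5/4) = 125/24 ≈ 5.2083)
y(h, l) = 149/24 (y(h, l) = 125/24 + 1 = 149/24)
y((-2 + 6)/(4 - 5), 1)*1367 = (149/24)*1367 = 203683/24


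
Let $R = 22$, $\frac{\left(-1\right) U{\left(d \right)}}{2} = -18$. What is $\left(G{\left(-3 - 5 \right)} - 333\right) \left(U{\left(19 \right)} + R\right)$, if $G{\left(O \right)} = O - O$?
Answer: $-19314$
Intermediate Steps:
$U{\left(d \right)} = 36$ ($U{\left(d \right)} = \left(-2\right) \left(-18\right) = 36$)
$G{\left(O \right)} = 0$
$\left(G{\left(-3 - 5 \right)} - 333\right) \left(U{\left(19 \right)} + R\right) = \left(0 - 333\right) \left(36 + 22\right) = \left(-333\right) 58 = -19314$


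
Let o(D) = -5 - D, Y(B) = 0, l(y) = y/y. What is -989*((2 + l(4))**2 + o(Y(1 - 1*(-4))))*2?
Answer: -7912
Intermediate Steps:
l(y) = 1
-989*((2 + l(4))**2 + o(Y(1 - 1*(-4))))*2 = -989*((2 + 1)**2 + (-5 - 1*0))*2 = -989*(3**2 + (-5 + 0))*2 = -989*(9 - 5)*2 = -3956*2 = -989*8 = -7912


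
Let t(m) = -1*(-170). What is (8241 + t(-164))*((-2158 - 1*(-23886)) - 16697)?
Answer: 42315741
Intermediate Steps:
t(m) = 170
(8241 + t(-164))*((-2158 - 1*(-23886)) - 16697) = (8241 + 170)*((-2158 - 1*(-23886)) - 16697) = 8411*((-2158 + 23886) - 16697) = 8411*(21728 - 16697) = 8411*5031 = 42315741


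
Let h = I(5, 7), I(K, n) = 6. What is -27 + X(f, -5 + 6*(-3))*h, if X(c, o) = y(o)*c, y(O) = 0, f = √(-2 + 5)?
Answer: -27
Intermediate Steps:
f = √3 ≈ 1.7320
X(c, o) = 0 (X(c, o) = 0*c = 0)
h = 6
-27 + X(f, -5 + 6*(-3))*h = -27 + 0*6 = -27 + 0 = -27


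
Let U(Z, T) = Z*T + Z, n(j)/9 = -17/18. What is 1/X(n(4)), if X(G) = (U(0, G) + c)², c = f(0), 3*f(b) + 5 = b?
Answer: 9/25 ≈ 0.36000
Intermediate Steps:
n(j) = -17/2 (n(j) = 9*(-17/18) = -17/2)
U(Z, T) = Z + T*Z (U(Z, T) = T*Z + Z = Z + T*Z)
f(b) = -5/3 + b/3
c = -5/3 (c = -5/3 + (⅓)*0 = -5/3 + 0 = -5/3 ≈ -1.6667)
X(G) = 25/9 (X(G) = (0*(1 + G) - 5/3)² = (0 - 5/3)² = (-5/3)² = 25/9)
1/X(n(4)) = 1/(25/9) = 9/25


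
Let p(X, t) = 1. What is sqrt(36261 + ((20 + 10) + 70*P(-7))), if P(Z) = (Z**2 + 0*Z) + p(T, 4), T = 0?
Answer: sqrt(39791) ≈ 199.48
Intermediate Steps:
P(Z) = 1 + Z**2 (P(Z) = (Z**2 + 0*Z) + 1 = (Z**2 + 0) + 1 = Z**2 + 1 = 1 + Z**2)
sqrt(36261 + ((20 + 10) + 70*P(-7))) = sqrt(36261 + ((20 + 10) + 70*(1 + (-7)**2))) = sqrt(36261 + (30 + 70*(1 + 49))) = sqrt(36261 + (30 + 70*50)) = sqrt(36261 + (30 + 3500)) = sqrt(36261 + 3530) = sqrt(39791)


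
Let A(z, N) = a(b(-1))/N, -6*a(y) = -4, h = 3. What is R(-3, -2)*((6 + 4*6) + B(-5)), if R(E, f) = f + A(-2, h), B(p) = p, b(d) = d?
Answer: -400/9 ≈ -44.444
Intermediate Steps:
a(y) = ⅔ (a(y) = -⅙*(-4) = ⅔)
A(z, N) = 2/(3*N)
R(E, f) = 2/9 + f (R(E, f) = f + (⅔)/3 = f + (⅔)*(⅓) = f + 2/9 = 2/9 + f)
R(-3, -2)*((6 + 4*6) + B(-5)) = (2/9 - 2)*((6 + 4*6) - 5) = -16*((6 + 24) - 5)/9 = -16*(30 - 5)/9 = -16/9*25 = -400/9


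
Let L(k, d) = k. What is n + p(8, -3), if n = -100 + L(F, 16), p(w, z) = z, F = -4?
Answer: -107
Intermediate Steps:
n = -104 (n = -100 - 4 = -104)
n + p(8, -3) = -104 - 3 = -107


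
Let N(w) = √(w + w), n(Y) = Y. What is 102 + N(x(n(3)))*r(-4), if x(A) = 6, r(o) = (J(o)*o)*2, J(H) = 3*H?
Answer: 102 + 192*√3 ≈ 434.55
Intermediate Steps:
r(o) = 6*o² (r(o) = ((3*o)*o)*2 = (3*o²)*2 = 6*o²)
N(w) = √2*√w (N(w) = √(2*w) = √2*√w)
102 + N(x(n(3)))*r(-4) = 102 + (√2*√6)*(6*(-4)²) = 102 + (2*√3)*(6*16) = 102 + (2*√3)*96 = 102 + 192*√3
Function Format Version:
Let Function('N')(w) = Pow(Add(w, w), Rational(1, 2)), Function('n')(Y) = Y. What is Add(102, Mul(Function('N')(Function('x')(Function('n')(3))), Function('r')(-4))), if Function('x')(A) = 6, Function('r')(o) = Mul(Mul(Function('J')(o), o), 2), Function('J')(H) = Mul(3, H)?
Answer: Add(102, Mul(192, Pow(3, Rational(1, 2)))) ≈ 434.55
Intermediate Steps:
Function('r')(o) = Mul(6, Pow(o, 2)) (Function('r')(o) = Mul(Mul(Mul(3, o), o), 2) = Mul(Mul(3, Pow(o, 2)), 2) = Mul(6, Pow(o, 2)))
Function('N')(w) = Mul(Pow(2, Rational(1, 2)), Pow(w, Rational(1, 2))) (Function('N')(w) = Pow(Mul(2, w), Rational(1, 2)) = Mul(Pow(2, Rational(1, 2)), Pow(w, Rational(1, 2))))
Add(102, Mul(Function('N')(Function('x')(Function('n')(3))), Function('r')(-4))) = Add(102, Mul(Mul(Pow(2, Rational(1, 2)), Pow(6, Rational(1, 2))), Mul(6, Pow(-4, 2)))) = Add(102, Mul(Mul(2, Pow(3, Rational(1, 2))), Mul(6, 16))) = Add(102, Mul(Mul(2, Pow(3, Rational(1, 2))), 96)) = Add(102, Mul(192, Pow(3, Rational(1, 2))))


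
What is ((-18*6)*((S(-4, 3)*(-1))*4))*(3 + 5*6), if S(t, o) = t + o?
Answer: -14256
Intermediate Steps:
S(t, o) = o + t
((-18*6)*((S(-4, 3)*(-1))*4))*(3 + 5*6) = ((-18*6)*(((3 - 4)*(-1))*4))*(3 + 5*6) = (-108*(-1*(-1))*4)*(3 + 30) = -108*4*33 = -432*33 = -14256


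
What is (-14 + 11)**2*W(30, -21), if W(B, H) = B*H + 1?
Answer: -5661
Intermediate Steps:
W(B, H) = 1 + B*H
(-14 + 11)**2*W(30, -21) = (-14 + 11)**2*(1 + 30*(-21)) = (-3)**2*(1 - 630) = 9*(-629) = -5661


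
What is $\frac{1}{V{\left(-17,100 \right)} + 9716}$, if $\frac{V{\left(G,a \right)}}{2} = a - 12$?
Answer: $\frac{1}{9892} \approx 0.00010109$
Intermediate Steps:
$V{\left(G,a \right)} = -24 + 2 a$ ($V{\left(G,a \right)} = 2 \left(a - 12\right) = 2 \left(-12 + a\right) = -24 + 2 a$)
$\frac{1}{V{\left(-17,100 \right)} + 9716} = \frac{1}{\left(-24 + 2 \cdot 100\right) + 9716} = \frac{1}{\left(-24 + 200\right) + 9716} = \frac{1}{176 + 9716} = \frac{1}{9892}$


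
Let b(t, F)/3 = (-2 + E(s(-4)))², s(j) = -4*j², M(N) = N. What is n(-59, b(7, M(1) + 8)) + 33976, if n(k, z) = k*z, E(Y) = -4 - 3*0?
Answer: 27604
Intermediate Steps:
E(Y) = -4 (E(Y) = -4 + 0 = -4)
b(t, F) = 108 (b(t, F) = 3*(-2 - 4)² = 3*(-6)² = 3*36 = 108)
n(-59, b(7, M(1) + 8)) + 33976 = -59*108 + 33976 = -6372 + 33976 = 27604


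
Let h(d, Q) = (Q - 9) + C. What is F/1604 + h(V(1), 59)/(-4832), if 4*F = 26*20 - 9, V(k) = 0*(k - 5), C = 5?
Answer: 132267/1937632 ≈ 0.068262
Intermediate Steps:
V(k) = 0 (V(k) = 0*(-5 + k) = 0)
h(d, Q) = -4 + Q (h(d, Q) = (Q - 9) + 5 = (-9 + Q) + 5 = -4 + Q)
F = 511/4 (F = (26*20 - 9)/4 = (520 - 9)/4 = (¼)*511 = 511/4 ≈ 127.75)
F/1604 + h(V(1), 59)/(-4832) = (511/4)/1604 + (-4 + 59)/(-4832) = (511/4)*(1/1604) + 55*(-1/4832) = 511/6416 - 55/4832 = 132267/1937632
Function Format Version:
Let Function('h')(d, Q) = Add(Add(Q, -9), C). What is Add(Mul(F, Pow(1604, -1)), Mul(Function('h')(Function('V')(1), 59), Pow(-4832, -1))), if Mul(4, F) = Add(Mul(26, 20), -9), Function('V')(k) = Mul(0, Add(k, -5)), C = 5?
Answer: Rational(132267, 1937632) ≈ 0.068262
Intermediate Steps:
Function('V')(k) = 0 (Function('V')(k) = Mul(0, Add(-5, k)) = 0)
Function('h')(d, Q) = Add(-4, Q) (Function('h')(d, Q) = Add(Add(Q, -9), 5) = Add(Add(-9, Q), 5) = Add(-4, Q))
F = Rational(511, 4) (F = Mul(Rational(1, 4), Add(Mul(26, 20), -9)) = Mul(Rational(1, 4), Add(520, -9)) = Mul(Rational(1, 4), 511) = Rational(511, 4) ≈ 127.75)
Add(Mul(F, Pow(1604, -1)), Mul(Function('h')(Function('V')(1), 59), Pow(-4832, -1))) = Add(Mul(Rational(511, 4), Pow(1604, -1)), Mul(Add(-4, 59), Pow(-4832, -1))) = Add(Mul(Rational(511, 4), Rational(1, 1604)), Mul(55, Rational(-1, 4832))) = Add(Rational(511, 6416), Rational(-55, 4832)) = Rational(132267, 1937632)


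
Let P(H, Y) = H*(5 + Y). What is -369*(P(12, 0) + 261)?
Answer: -118449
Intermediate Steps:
-369*(P(12, 0) + 261) = -369*(12*(5 + 0) + 261) = -369*(12*5 + 261) = -369*(60 + 261) = -369*321 = -118449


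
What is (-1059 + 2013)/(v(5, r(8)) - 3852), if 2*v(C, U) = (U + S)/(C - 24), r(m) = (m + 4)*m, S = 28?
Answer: -9063/36625 ≈ -0.24745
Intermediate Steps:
r(m) = m*(4 + m) (r(m) = (4 + m)*m = m*(4 + m))
v(C, U) = (28 + U)/(2*(-24 + C)) (v(C, U) = ((U + 28)/(C - 24))/2 = ((28 + U)/(-24 + C))/2 = (28 + U)/(2*(-24 + C)))
(-1059 + 2013)/(v(5, r(8)) - 3852) = (-1059 + 2013)/((28 + 8*(4 + 8))/(2*(-24 + 5)) - 3852) = 954/((1/2)*(28 + 8*12)/(-19) - 3852) = 954/((1/2)*(-1/19)*(28 + 96) - 3852) = 954/((1/2)*(-1/19)*124 - 3852) = 954/(-62/19 - 3852) = 954/(-73250/19) = 954*(-19/73250) = -9063/36625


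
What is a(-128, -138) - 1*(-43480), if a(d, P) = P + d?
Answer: 43214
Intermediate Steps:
a(-128, -138) - 1*(-43480) = (-138 - 128) - 1*(-43480) = -266 + 43480 = 43214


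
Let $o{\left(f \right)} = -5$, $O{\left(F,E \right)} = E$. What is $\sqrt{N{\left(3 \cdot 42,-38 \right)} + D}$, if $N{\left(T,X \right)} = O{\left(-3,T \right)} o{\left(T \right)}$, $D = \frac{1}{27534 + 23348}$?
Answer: $\frac{i \sqrt{1631056041238}}{50882} \approx 25.1 i$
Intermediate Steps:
$D = \frac{1}{50882} \approx 1.9653 \cdot 10^{-5}$
$N{\left(T,X \right)} = - 5 T$ ($N{\left(T,X \right)} = T \left(-5\right) = - 5 T$)
$\sqrt{N{\left(3 \cdot 42,-38 \right)} + D} = \sqrt{- 5 \cdot 3 \cdot 42 + \frac{1}{50882}} = \sqrt{\left(-5\right) 126 + \frac{1}{50882}} = \sqrt{-630 + \frac{1}{50882}} = \sqrt{- \frac{32055659}{50882}} = \frac{i \sqrt{1631056041238}}{50882}$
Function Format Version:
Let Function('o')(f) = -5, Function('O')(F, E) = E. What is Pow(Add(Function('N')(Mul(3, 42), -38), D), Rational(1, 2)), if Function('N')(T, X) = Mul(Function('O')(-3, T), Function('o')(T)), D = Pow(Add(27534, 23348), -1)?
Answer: Mul(Rational(1, 50882), I, Pow(1631056041238, Rational(1, 2))) ≈ Mul(25.100, I)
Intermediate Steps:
D = Rational(1, 50882) (D = Pow(50882, -1) = Rational(1, 50882) ≈ 1.9653e-5)
Function('N')(T, X) = Mul(-5, T) (Function('N')(T, X) = Mul(T, -5) = Mul(-5, T))
Pow(Add(Function('N')(Mul(3, 42), -38), D), Rational(1, 2)) = Pow(Add(Mul(-5, Mul(3, 42)), Rational(1, 50882)), Rational(1, 2)) = Pow(Add(Mul(-5, 126), Rational(1, 50882)), Rational(1, 2)) = Pow(Add(-630, Rational(1, 50882)), Rational(1, 2)) = Pow(Rational(-32055659, 50882), Rational(1, 2)) = Mul(Rational(1, 50882), I, Pow(1631056041238, Rational(1, 2)))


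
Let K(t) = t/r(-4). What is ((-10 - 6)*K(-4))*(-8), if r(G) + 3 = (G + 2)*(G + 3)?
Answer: 512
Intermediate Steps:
r(G) = -3 + (2 + G)*(3 + G) (r(G) = -3 + (G + 2)*(G + 3) = -3 + (2 + G)*(3 + G))
K(t) = -t (K(t) = t/(3 + (-4)² + 5*(-4)) = t/(3 + 16 - 20) = t/(-1) = t*(-1) = -t)
((-10 - 6)*K(-4))*(-8) = ((-10 - 6)*(-1*(-4)))*(-8) = -16*4*(-8) = -64*(-8) = 512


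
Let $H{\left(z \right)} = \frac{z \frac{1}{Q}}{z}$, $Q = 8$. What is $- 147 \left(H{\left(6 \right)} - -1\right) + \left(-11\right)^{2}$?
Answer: $- \frac{355}{8} \approx -44.375$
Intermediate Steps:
$H{\left(z \right)} = \frac{1}{8}$ ($H{\left(z \right)} = \frac{z \frac{1}{8}}{z} = \frac{\frac{1}{8} z}{z} = \frac{1}{8}$)
$- 147 \left(H{\left(6 \right)} - -1\right) + \left(-11\right)^{2} = - 147 \left(\frac{1}{8} - -1\right) + \left(-11\right)^{2} = - 147 \left(\frac{1}{8} + 1\right) + 121 = \left(-147\right) \frac{9}{8} + 121 = - \frac{1323}{8} + 121 = - \frac{355}{8}$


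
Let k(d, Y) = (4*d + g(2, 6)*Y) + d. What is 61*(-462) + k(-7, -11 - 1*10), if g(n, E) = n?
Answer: -28259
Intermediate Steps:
k(d, Y) = 2*Y + 5*d (k(d, Y) = (4*d + 2*Y) + d = (2*Y + 4*d) + d = 2*Y + 5*d)
61*(-462) + k(-7, -11 - 1*10) = 61*(-462) + (2*(-11 - 1*10) + 5*(-7)) = -28182 + (2*(-11 - 10) - 35) = -28182 + (2*(-21) - 35) = -28182 + (-42 - 35) = -28182 - 77 = -28259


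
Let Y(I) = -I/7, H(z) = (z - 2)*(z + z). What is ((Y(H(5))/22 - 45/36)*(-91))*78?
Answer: 225615/22 ≈ 10255.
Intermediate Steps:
H(z) = 2*z*(-2 + z) (H(z) = (-2 + z)*(2*z) = 2*z*(-2 + z))
Y(I) = -I/7
((Y(H(5))/22 - 45/36)*(-91))*78 = ((-2*5*(-2 + 5)/7/22 - 45/36)*(-91))*78 = ((-2*5*3/7*(1/22) - 45*1/36)*(-91))*78 = ((-⅐*30*(1/22) - 5/4)*(-91))*78 = ((-30/7*1/22 - 5/4)*(-91))*78 = ((-15/77 - 5/4)*(-91))*78 = -445/308*(-91)*78 = (5785/44)*78 = 225615/22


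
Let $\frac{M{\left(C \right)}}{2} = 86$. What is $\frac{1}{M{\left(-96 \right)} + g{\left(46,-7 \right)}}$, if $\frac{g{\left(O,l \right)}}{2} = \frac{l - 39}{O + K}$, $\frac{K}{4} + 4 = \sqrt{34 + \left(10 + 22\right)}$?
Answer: $\frac{3699}{694510} + \frac{23 \sqrt{66}}{347255} \approx 0.0058641$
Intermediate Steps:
$K = -16 + 4 \sqrt{66}$ ($K = -16 + 4 \sqrt{34 + \left(10 + 22\right)} = -16 + 4 \sqrt{34 + 32} = -16 + 4 \sqrt{66} \approx 16.496$)
$M{\left(C \right)} = 172$ ($M{\left(C \right)} = 2 \cdot 86 = 172$)
$g{\left(O,l \right)} = \frac{2 \left(-39 + l\right)}{-16 + O + 4 \sqrt{66}}$ ($g{\left(O,l \right)} = 2 \frac{l - 39}{O - \left(16 - 4 \sqrt{66}\right)} = 2 \frac{-39 + l}{-16 + O + 4 \sqrt{66}} = \frac{2 \left(-39 + l\right)}{-16 + O + 4 \sqrt{66}}$)
$\frac{1}{M{\left(-96 \right)} + g{\left(46,-7 \right)}} = \frac{1}{172 + \frac{2 \left(-39 - 7\right)}{-16 + 46 + 4 \sqrt{66}}} = \frac{1}{172 + 2 \frac{1}{30 + 4 \sqrt{66}} \left(-46\right)} = \frac{1}{172 - \frac{92}{30 + 4 \sqrt{66}}}$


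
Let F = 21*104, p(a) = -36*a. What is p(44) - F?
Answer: -3768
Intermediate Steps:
F = 2184
p(44) - F = -36*44 - 1*2184 = -1584 - 2184 = -3768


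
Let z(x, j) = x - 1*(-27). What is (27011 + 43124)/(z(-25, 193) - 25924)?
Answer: -5395/1994 ≈ -2.7056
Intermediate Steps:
z(x, j) = 27 + x (z(x, j) = x + 27 = 27 + x)
(27011 + 43124)/(z(-25, 193) - 25924) = (27011 + 43124)/((27 - 25) - 25924) = 70135/(2 - 25924) = 70135/(-25922) = 70135*(-1/25922) = -5395/1994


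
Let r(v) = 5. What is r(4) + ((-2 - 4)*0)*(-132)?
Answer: 5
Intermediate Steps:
r(4) + ((-2 - 4)*0)*(-132) = 5 + ((-2 - 4)*0)*(-132) = 5 - 6*0*(-132) = 5 + 0*(-132) = 5 + 0 = 5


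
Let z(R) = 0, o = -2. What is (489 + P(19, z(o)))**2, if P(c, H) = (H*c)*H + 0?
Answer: 239121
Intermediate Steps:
P(c, H) = c*H**2 (P(c, H) = c*H**2 + 0 = c*H**2)
(489 + P(19, z(o)))**2 = (489 + 19*0**2)**2 = (489 + 19*0)**2 = (489 + 0)**2 = 489**2 = 239121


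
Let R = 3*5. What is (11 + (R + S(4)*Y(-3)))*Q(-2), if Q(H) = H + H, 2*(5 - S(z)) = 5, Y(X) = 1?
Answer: -114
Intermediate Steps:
S(z) = 5/2 (S(z) = 5 - ½*5 = 5 - 5/2 = 5/2)
Q(H) = 2*H
R = 15
(11 + (R + S(4)*Y(-3)))*Q(-2) = (11 + (15 + (5/2)*1))*(2*(-2)) = (11 + (15 + 5/2))*(-4) = (11 + 35/2)*(-4) = (57/2)*(-4) = -114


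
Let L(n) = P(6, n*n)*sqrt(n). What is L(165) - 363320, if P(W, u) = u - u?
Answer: -363320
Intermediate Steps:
P(W, u) = 0
L(n) = 0 (L(n) = 0*sqrt(n) = 0)
L(165) - 363320 = 0 - 363320 = -363320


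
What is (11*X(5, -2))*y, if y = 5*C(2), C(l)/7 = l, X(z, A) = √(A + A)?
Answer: 1540*I ≈ 1540.0*I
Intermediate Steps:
X(z, A) = √2*√A (X(z, A) = √(2*A) = √2*√A)
C(l) = 7*l
y = 70 (y = 5*(7*2) = 5*14 = 70)
(11*X(5, -2))*y = (11*(√2*√(-2)))*70 = (11*(√2*(I*√2)))*70 = (11*(2*I))*70 = (22*I)*70 = 1540*I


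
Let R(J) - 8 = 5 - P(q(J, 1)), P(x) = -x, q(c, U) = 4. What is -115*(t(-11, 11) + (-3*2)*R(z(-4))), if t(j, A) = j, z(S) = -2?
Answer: 12995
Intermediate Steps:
R(J) = 17 (R(J) = 8 + (5 - (-1)*4) = 8 + (5 - 1*(-4)) = 8 + (5 + 4) = 8 + 9 = 17)
-115*(t(-11, 11) + (-3*2)*R(z(-4))) = -115*(-11 - 3*2*17) = -115*(-11 - 6*17) = -115*(-11 - 102) = -115*(-113) = 12995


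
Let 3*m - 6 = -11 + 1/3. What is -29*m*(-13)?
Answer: -5278/9 ≈ -586.44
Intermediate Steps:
m = -14/9 (m = 2 + (-11 + 1/3)/3 = 2 + (1/3)*(-32/3) = 2 - 32/9 = -14/9 ≈ -1.5556)
-29*m*(-13) = -29*(-14/9)*(-13) = (406/9)*(-13) = -5278/9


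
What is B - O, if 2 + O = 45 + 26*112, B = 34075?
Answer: 31120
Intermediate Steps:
O = 2955 (O = -2 + (45 + 26*112) = -2 + (45 + 2912) = -2 + 2957 = 2955)
B - O = 34075 - 1*2955 = 34075 - 2955 = 31120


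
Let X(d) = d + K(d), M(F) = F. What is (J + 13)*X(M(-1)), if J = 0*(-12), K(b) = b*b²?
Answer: -26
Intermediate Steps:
K(b) = b³
J = 0
X(d) = d + d³
(J + 13)*X(M(-1)) = (0 + 13)*(-1 + (-1)³) = 13*(-1 - 1) = 13*(-2) = -26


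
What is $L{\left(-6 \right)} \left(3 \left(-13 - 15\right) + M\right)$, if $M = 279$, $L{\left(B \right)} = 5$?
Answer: $975$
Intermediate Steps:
$L{\left(-6 \right)} \left(3 \left(-13 - 15\right) + M\right) = 5 \left(3 \left(-13 - 15\right) + 279\right) = 5 \left(3 \left(-28\right) + 279\right) = 5 \left(-84 + 279\right) = 5 \cdot 195 = 975$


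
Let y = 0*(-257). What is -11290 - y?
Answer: -11290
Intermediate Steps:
y = 0
-11290 - y = -11290 - 1*0 = -11290 + 0 = -11290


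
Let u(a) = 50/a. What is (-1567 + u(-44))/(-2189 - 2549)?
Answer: 34499/104236 ≈ 0.33097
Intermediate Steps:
(-1567 + u(-44))/(-2189 - 2549) = (-1567 + 50/(-44))/(-2189 - 2549) = (-1567 + 50*(-1/44))/(-4738) = (-1567 - 25/22)*(-1/4738) = -34499/22*(-1/4738) = 34499/104236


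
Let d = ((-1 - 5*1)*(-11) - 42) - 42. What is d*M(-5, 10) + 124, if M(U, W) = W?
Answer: -56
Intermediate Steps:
d = -18 (d = ((-1 - 5)*(-11) - 42) - 42 = (-6*(-11) - 42) - 42 = (66 - 42) - 42 = 24 - 42 = -18)
d*M(-5, 10) + 124 = -18*10 + 124 = -180 + 124 = -56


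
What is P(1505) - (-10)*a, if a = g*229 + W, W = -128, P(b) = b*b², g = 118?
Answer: 3409131565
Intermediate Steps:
P(b) = b³
a = 26894 (a = 118*229 - 128 = 27022 - 128 = 26894)
P(1505) - (-10)*a = 1505³ - (-10)*26894 = 3408862625 - 1*(-268940) = 3408862625 + 268940 = 3409131565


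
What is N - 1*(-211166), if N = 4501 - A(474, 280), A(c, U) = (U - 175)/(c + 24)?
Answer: 35800687/166 ≈ 2.1567e+5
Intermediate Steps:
A(c, U) = (-175 + U)/(24 + c)
N = 747131/166 (N = 4501 - (-175 + 280)/(24 + 474) = 4501 - 105/498 = 4501 - 1*35/166 = 4501 - 35/166 = 747131/166 ≈ 4500.8)
N - 1*(-211166) = 747131/166 - 1*(-211166) = 747131/166 + 211166 = 35800687/166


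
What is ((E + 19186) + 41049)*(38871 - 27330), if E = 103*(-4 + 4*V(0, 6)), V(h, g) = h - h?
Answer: 690417243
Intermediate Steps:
V(h, g) = 0
E = -412 (E = 103*(-4 + 4*0) = 103*(-4 + 0) = 103*(-4) = -412)
((E + 19186) + 41049)*(38871 - 27330) = ((-412 + 19186) + 41049)*(38871 - 27330) = (18774 + 41049)*11541 = 59823*11541 = 690417243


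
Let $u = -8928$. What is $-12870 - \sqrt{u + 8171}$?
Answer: $-12870 - i \sqrt{757} \approx -12870.0 - 27.514 i$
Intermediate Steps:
$-12870 - \sqrt{u + 8171} = -12870 - \sqrt{-8928 + 8171} = -12870 - \sqrt{-757} = -12870 - i \sqrt{757}$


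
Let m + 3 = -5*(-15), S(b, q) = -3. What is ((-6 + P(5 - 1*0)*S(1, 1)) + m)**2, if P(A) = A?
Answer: 2601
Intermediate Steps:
m = 72 (m = -3 - 5*(-15) = -3 + 75 = 72)
((-6 + P(5 - 1*0)*S(1, 1)) + m)**2 = ((-6 + (5 - 1*0)*(-3)) + 72)**2 = ((-6 + (5 + 0)*(-3)) + 72)**2 = ((-6 + 5*(-3)) + 72)**2 = ((-6 - 15) + 72)**2 = (-21 + 72)**2 = 51**2 = 2601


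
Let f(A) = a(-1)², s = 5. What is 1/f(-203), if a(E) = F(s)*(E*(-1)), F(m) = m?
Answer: 1/25 ≈ 0.040000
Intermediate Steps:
a(E) = -5*E (a(E) = 5*(E*(-1)) = 5*(-E) = -5*E)
f(A) = 25 (f(A) = (-5*(-1))² = 5² = 25)
1/f(-203) = 1/25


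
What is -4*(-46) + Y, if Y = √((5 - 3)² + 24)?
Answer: 184 + 2*√7 ≈ 189.29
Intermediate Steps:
Y = 2*√7 (Y = √(2² + 24) = √(4 + 24) = √28 = 2*√7 ≈ 5.2915)
-4*(-46) + Y = -4*(-46) + 2*√7 = 184 + 2*√7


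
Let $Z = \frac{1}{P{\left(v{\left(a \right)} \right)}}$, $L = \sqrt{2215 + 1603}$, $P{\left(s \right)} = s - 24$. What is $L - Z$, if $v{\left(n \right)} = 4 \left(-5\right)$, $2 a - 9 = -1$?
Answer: $\frac{1}{44} + \sqrt{3818} \approx 61.813$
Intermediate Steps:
$a = 4$ ($a = \frac{9}{2} + \frac{1}{2} \left(-1\right) = \frac{9}{2} - \frac{1}{2} = 4$)
$v{\left(n \right)} = -20$
$P{\left(s \right)} = -24 + s$
$L = \sqrt{3818} \approx 61.79$
$Z = - \frac{1}{44}$ ($Z = \frac{1}{-24 - 20} = \frac{1}{-44} = - \frac{1}{44} \approx -0.022727$)
$L - Z = \sqrt{3818} - - \frac{1}{44} = \sqrt{3818} + \frac{1}{44} = \frac{1}{44} + \sqrt{3818}$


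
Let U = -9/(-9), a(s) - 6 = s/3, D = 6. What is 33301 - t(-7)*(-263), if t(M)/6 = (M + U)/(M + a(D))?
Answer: 23833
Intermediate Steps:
a(s) = 6 + s/3
U = 1 (U = -9*(-⅑) = 1)
t(M) = 6*(1 + M)/(8 + M) (t(M) = 6*((M + 1)/(M + (6 + (⅓)*6))) = 6*((1 + M)/(M + (6 + 2))) = 6*((1 + M)/(M + 8)) = 6*((1 + M)/(8 + M)) = 6*(1 + M)/(8 + M))
33301 - t(-7)*(-263) = 33301 - 6*(1 - 7)/(8 - 7)*(-263) = 33301 - 6*(-6)/1*(-263) = 33301 - 6*1*(-6)*(-263) = 33301 - (-36)*(-263) = 33301 - 1*9468 = 33301 - 9468 = 23833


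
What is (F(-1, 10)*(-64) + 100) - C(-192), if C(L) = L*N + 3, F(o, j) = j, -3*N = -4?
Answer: -287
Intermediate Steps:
N = 4/3 (N = -⅓*(-4) = 4/3 ≈ 1.3333)
C(L) = 3 + 4*L/3 (C(L) = L*(4/3) + 3 = 4*L/3 + 3 = 3 + 4*L/3)
(F(-1, 10)*(-64) + 100) - C(-192) = (10*(-64) + 100) - (3 + (4/3)*(-192)) = (-640 + 100) - (3 - 256) = -540 - 1*(-253) = -540 + 253 = -287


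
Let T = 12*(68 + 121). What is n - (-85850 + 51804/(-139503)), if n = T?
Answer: 4097592386/46501 ≈ 88118.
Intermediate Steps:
T = 2268 (T = 12*189 = 2268)
n = 2268
n - (-85850 + 51804/(-139503)) = 2268 - (-85850 + 51804/(-139503)) = 2268 - (-85850 + 51804*(-1/139503)) = 2268 - (-85850 - 17268/46501) = 2268 - 1*(-3992128118/46501) = 2268 + 3992128118/46501 = 4097592386/46501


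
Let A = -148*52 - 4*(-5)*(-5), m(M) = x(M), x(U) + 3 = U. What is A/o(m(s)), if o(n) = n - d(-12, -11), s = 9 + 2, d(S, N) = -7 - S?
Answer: -7796/3 ≈ -2598.7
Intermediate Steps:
s = 11
x(U) = -3 + U
m(M) = -3 + M
A = -7796 (A = -7696 + 20*(-5) = -7696 - 100 = -7796)
o(n) = -5 + n (o(n) = n - (-7 - 1*(-12)) = n - (-7 + 12) = n - 1*5 = n - 5 = -5 + n)
A/o(m(s)) = -7796/(-5 + (-3 + 11)) = -7796/(-5 + 8) = -7796/3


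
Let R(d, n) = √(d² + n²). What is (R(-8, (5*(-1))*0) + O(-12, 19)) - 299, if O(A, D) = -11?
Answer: -302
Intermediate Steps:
(R(-8, (5*(-1))*0) + O(-12, 19)) - 299 = (√((-8)² + ((5*(-1))*0)²) - 11) - 299 = (√(64 + (-5*0)²) - 11) - 299 = (√(64 + 0²) - 11) - 299 = (√(64 + 0) - 11) - 299 = (√64 - 11) - 299 = (8 - 11) - 299 = -3 - 299 = -302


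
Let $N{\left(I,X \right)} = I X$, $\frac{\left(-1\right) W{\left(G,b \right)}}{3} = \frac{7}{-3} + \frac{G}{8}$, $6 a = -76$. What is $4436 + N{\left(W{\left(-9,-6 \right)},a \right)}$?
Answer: $\frac{51655}{12} \approx 4304.6$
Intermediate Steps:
$a = - \frac{38}{3}$ ($a = \frac{1}{6} \left(-76\right) = - \frac{38}{3} \approx -12.667$)
$W{\left(G,b \right)} = 7 - \frac{3 G}{8}$ ($W{\left(G,b \right)} = - 3 \left(\frac{7}{-3} + \frac{G}{8}\right) = - 3 \left(7 \left(- \frac{1}{3}\right) + G \frac{1}{8}\right) = - 3 \left(- \frac{7}{3} + \frac{G}{8}\right) = 7 - \frac{3 G}{8}$)
$4436 + N{\left(W{\left(-9,-6 \right)},a \right)} = 4436 + \left(7 - - \frac{27}{8}\right) \left(- \frac{38}{3}\right) = 4436 + \left(7 + \frac{27}{8}\right) \left(- \frac{38}{3}\right) = 4436 + \frac{83}{8} \left(- \frac{38}{3}\right) = 4436 - \frac{1577}{12} = \frac{51655}{12}$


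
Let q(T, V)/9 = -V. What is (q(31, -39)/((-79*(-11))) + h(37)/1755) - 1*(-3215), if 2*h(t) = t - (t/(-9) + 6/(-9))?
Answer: 44134331242/13725855 ≈ 3215.4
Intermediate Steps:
q(T, V) = -9*V (q(T, V) = 9*(-V) = -9*V)
h(t) = ⅓ + 5*t/9 (h(t) = (t - (t/(-9) + 6/(-9)))/2 = (t - (t*(-⅑) + 6*(-⅑)))/2 = (t - (-t/9 - ⅔))/2 = (t - (-⅔ - t/9))/2 = (t + (⅔ + t/9))/2 = (⅔ + 10*t/9)/2 = ⅓ + 5*t/9)
(q(31, -39)/((-79*(-11))) + h(37)/1755) - 1*(-3215) = ((-9*(-39))/((-79*(-11))) + (⅓ + (5/9)*37)/1755) - 1*(-3215) = (351/869 + (⅓ + 185/9)*(1/1755)) + 3215 = (351*(1/869) + (188/9)*(1/1755)) + 3215 = (351/869 + 188/15795) + 3215 = 5707417/13725855 + 3215 = 44134331242/13725855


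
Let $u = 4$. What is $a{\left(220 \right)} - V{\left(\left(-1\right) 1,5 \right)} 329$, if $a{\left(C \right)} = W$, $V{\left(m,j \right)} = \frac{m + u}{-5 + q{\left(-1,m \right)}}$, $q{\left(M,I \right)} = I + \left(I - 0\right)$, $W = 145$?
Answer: $286$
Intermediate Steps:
$q{\left(M,I \right)} = 2 I$ ($q{\left(M,I \right)} = I + \left(I + 0\right) = I + I = 2 I$)
$V{\left(m,j \right)} = \frac{4 + m}{-5 + 2 m}$ ($V{\left(m,j \right)} = \frac{m + 4}{-5 + 2 m} = \frac{4 + m}{-5 + 2 m}$)
$a{\left(C \right)} = 145$
$a{\left(220 \right)} - V{\left(\left(-1\right) 1,5 \right)} 329 = 145 - \frac{4 - 1}{-5 + 2 \left(\left(-1\right) 1\right)} 329 = 145 - \frac{4 - 1}{-5 + 2 \left(-1\right)} 329 = 145 - \frac{1}{-5 - 2} \cdot 3 \cdot 329 = 145 - \frac{1}{-7} \cdot 3 \cdot 329 = 145 - \left(- \frac{1}{7}\right) 3 \cdot 329 = 145 - \left(- \frac{3}{7}\right) 329 = 145 - -141 = 145 + 141 = 286$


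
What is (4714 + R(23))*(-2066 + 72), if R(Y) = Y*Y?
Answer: -10454542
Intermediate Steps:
R(Y) = Y²
(4714 + R(23))*(-2066 + 72) = (4714 + 23²)*(-2066 + 72) = (4714 + 529)*(-1994) = 5243*(-1994) = -10454542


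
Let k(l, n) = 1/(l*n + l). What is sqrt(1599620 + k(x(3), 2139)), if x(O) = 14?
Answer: sqrt(358955367855490)/14980 ≈ 1264.8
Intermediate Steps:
k(l, n) = 1/(l + l*n)
sqrt(1599620 + k(x(3), 2139)) = sqrt(1599620 + 1/(14*(1 + 2139))) = sqrt(1599620 + (1/14)/2140) = sqrt(1599620 + (1/14)*(1/2140)) = sqrt(1599620 + 1/29960) = sqrt(47924615201/29960) = sqrt(358955367855490)/14980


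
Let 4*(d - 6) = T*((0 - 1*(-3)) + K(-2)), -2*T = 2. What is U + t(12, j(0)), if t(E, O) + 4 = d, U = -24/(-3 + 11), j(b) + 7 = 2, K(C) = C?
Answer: -5/4 ≈ -1.2500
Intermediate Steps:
T = -1 (T = -½*2 = -1)
j(b) = -5 (j(b) = -7 + 2 = -5)
d = 23/4 (d = 6 + (-((0 - 1*(-3)) - 2))/4 = 6 + (-((0 + 3) - 2))/4 = 6 + (-(3 - 2))/4 = 6 + (-1*1)/4 = 6 + (¼)*(-1) = 6 - ¼ = 23/4 ≈ 5.7500)
U = -3 (U = -24/8 = (⅛)*(-24) = -3)
t(E, O) = 7/4 (t(E, O) = -4 + 23/4 = 7/4)
U + t(12, j(0)) = -3 + 7/4 = -5/4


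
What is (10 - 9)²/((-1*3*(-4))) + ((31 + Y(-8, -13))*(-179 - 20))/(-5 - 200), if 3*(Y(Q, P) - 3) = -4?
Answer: 26071/820 ≈ 31.794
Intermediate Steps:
Y(Q, P) = 5/3 (Y(Q, P) = 3 + (⅓)*(-4) = 3 - 4/3 = 5/3)
(10 - 9)²/((-1*3*(-4))) + ((31 + Y(-8, -13))*(-179 - 20))/(-5 - 200) = (10 - 9)²/((-1*3*(-4))) + ((31 + 5/3)*(-179 - 20))/(-5 - 200) = 1²/((-3*(-4))) + ((98/3)*(-199))/(-205) = 1/12 - 19502/3*(-1/205) = 1*(1/12) + 19502/615 = 1/12 + 19502/615 = 26071/820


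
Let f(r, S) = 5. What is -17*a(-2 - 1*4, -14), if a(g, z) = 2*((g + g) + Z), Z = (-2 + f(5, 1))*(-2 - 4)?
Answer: 1020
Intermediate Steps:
Z = -18 (Z = (-2 + 5)*(-2 - 4) = 3*(-6) = -18)
a(g, z) = -36 + 4*g (a(g, z) = 2*((g + g) - 18) = 2*(2*g - 18) = 2*(-18 + 2*g) = -36 + 4*g)
-17*a(-2 - 1*4, -14) = -17*(-36 + 4*(-2 - 1*4)) = -17*(-36 + 4*(-2 - 4)) = -17*(-36 + 4*(-6)) = -17*(-36 - 24) = -17*(-60) = 1020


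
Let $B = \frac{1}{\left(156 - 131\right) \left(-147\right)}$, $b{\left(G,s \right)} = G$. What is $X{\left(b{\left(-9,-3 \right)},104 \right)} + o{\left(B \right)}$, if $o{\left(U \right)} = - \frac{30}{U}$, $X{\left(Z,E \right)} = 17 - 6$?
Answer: $110261$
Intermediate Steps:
$X{\left(Z,E \right)} = 11$ ($X{\left(Z,E \right)} = 17 - 6 = 11$)
$B = - \frac{1}{3675}$ ($B = \frac{1}{25} \left(- \frac{1}{147}\right) = - \frac{1}{3675} \approx -0.00027211$)
$X{\left(b{\left(-9,-3 \right)},104 \right)} + o{\left(B \right)} = 11 - \frac{30}{- \frac{1}{3675}} = 11 - -110250 = 11 + 110250 = 110261$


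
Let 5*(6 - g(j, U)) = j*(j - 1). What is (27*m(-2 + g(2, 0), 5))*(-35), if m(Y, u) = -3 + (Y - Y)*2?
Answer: 2835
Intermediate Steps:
g(j, U) = 6 - j*(-1 + j)/5 (g(j, U) = 6 - j*(j - 1)/5 = 6 - j*(-1 + j)/5)
m(Y, u) = -3 (m(Y, u) = -3 + 0*2 = -3 + 0 = -3)
(27*m(-2 + g(2, 0), 5))*(-35) = (27*(-3))*(-35) = -81*(-35) = 2835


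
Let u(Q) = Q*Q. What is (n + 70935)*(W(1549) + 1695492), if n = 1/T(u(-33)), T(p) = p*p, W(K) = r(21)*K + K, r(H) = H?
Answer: 145497146593641520/1185921 ≈ 1.2269e+11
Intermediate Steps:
W(K) = 22*K (W(K) = 21*K + K = 22*K)
u(Q) = Q²
T(p) = p²
n = 1/1185921 (n = 1/(((-33)²)²) = 1/(1089²) = 1/1185921 ≈ 8.4323e-7)
(n + 70935)*(W(1549) + 1695492) = (1/1185921 + 70935)*(22*1549 + 1695492) = 84123306136*(34078 + 1695492)/1185921 = (84123306136/1185921)*1729570 = 145497146593641520/1185921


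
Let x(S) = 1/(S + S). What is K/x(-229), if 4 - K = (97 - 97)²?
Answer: -1832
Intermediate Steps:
x(S) = 1/(2*S)
K = 4 (K = 4 - (97 - 97)² = 4 - 1*0² = 4 - 1*0 = 4 + 0 = 4)
K/x(-229) = 4/(((½)/(-229))) = 4/(((½)*(-1/229))) = 4/(-1/458) = 4*(-458) = -1832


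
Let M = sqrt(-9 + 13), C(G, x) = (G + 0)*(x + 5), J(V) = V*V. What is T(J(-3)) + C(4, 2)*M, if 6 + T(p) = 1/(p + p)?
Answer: 901/18 ≈ 50.056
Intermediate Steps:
J(V) = V**2
T(p) = -6 + 1/(2*p) (T(p) = -6 + 1/(p + p) = -6 + 1/(2*p))
C(G, x) = G*(5 + x)
M = 2 (M = sqrt(4) = 2)
T(J(-3)) + C(4, 2)*M = (-6 + 1/(2*((-3)**2))) + (4*(5 + 2))*2 = (-6 + (1/2)/9) + (4*7)*2 = (-6 + (1/2)*(1/9)) + 28*2 = (-6 + 1/18) + 56 = -107/18 + 56 = 901/18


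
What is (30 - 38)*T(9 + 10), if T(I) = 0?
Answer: 0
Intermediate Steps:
(30 - 38)*T(9 + 10) = (30 - 38)*0 = -8*0 = 0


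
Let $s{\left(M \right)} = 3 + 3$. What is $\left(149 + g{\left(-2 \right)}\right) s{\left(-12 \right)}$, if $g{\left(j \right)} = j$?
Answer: $882$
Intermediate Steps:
$s{\left(M \right)} = 6$
$\left(149 + g{\left(-2 \right)}\right) s{\left(-12 \right)} = \left(149 - 2\right) 6 = 147 \cdot 6 = 882$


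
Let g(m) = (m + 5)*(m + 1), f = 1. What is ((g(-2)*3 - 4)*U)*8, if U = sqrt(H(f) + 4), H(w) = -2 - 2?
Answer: 0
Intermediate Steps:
g(m) = (1 + m)*(5 + m) (g(m) = (5 + m)*(1 + m) = (1 + m)*(5 + m))
H(w) = -4
U = 0 (U = sqrt(-4 + 4) = sqrt(0) = 0)
((g(-2)*3 - 4)*U)*8 = (((5 + (-2)**2 + 6*(-2))*3 - 4)*0)*8 = (((5 + 4 - 12)*3 - 4)*0)*8 = ((-3*3 - 4)*0)*8 = ((-9 - 4)*0)*8 = -13*0*8 = 0*8 = 0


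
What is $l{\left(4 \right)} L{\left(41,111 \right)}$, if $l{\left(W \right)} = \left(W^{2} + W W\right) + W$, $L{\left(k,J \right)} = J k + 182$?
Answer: $170388$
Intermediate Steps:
$L{\left(k,J \right)} = 182 + J k$
$l{\left(W \right)} = W + 2 W^{2}$ ($l{\left(W \right)} = \left(W^{2} + W^{2}\right) + W = 2 W^{2} + W = W + 2 W^{2}$)
$l{\left(4 \right)} L{\left(41,111 \right)} = 4 \left(1 + 2 \cdot 4\right) \left(182 + 111 \cdot 41\right) = 4 \left(1 + 8\right) \left(182 + 4551\right) = 4 \cdot 9 \cdot 4733 = 36 \cdot 4733 = 170388$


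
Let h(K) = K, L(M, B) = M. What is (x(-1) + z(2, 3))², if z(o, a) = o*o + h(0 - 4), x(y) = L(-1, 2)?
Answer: 1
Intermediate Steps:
x(y) = -1
z(o, a) = -4 + o² (z(o, a) = o*o + (0 - 4) = o² - 4 = -4 + o²)
(x(-1) + z(2, 3))² = (-1 + (-4 + 2²))² = (-1 + (-4 + 4))² = (-1 + 0)² = (-1)² = 1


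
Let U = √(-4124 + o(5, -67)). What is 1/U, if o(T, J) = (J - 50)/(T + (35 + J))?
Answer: -I*√37077/12359 ≈ -0.01558*I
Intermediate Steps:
o(T, J) = (-50 + J)/(35 + J + T)
U = I*√37077/3 (U = √(-4124 + (-50 - 67)/(35 - 67 + 5)) = √(-4124 - 117/(-27)) = √(-4124 - 1/27*(-117)) = √(-4124 + 13/3) = √(-12359/3) = I*√37077/3 ≈ 64.185*I)
1/U = 1/(I*√37077/3) = -I*√37077/12359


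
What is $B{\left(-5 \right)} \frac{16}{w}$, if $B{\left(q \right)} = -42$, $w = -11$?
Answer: $\frac{672}{11} \approx 61.091$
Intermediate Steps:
$B{\left(-5 \right)} \frac{16}{w} = - 42 \frac{16}{-11} = - 42 \cdot 16 \left(- \frac{1}{11}\right) = \left(-42\right) \left(- \frac{16}{11}\right) = \frac{672}{11}$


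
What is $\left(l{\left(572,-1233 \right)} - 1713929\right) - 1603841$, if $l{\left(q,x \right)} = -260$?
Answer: $-3318030$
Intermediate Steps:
$\left(l{\left(572,-1233 \right)} - 1713929\right) - 1603841 = \left(-260 - 1713929\right) - 1603841 = -1714189 - 1603841 = -3318030$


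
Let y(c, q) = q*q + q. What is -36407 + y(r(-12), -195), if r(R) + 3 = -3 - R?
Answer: 1423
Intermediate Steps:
r(R) = -6 - R (r(R) = -3 + (-3 - R) = -6 - R)
y(c, q) = q + q² (y(c, q) = q² + q = q + q²)
-36407 + y(r(-12), -195) = -36407 - 195*(1 - 195) = -36407 - 195*(-194) = -36407 + 37830 = 1423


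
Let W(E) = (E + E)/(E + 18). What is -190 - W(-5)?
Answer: -2460/13 ≈ -189.23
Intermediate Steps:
W(E) = 2*E/(18 + E) (W(E) = (2*E)/(18 + E) = 2*E/(18 + E))
-190 - W(-5) = -190 - 2*(-5)/(18 - 5) = -190 - 2*(-5)/13 = -190 - 1*(-10/13) = -190 + 10/13 = -2460/13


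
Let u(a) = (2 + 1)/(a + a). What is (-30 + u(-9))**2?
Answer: 32761/36 ≈ 910.03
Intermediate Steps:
u(a) = 3/(2*a) (u(a) = 3/((2*a)) = 3*(1/(2*a)) = 3/(2*a))
(-30 + u(-9))**2 = (-30 + (3/2)/(-9))**2 = (-30 + (3/2)*(-1/9))**2 = (-30 - 1/6)**2 = (-181/6)**2 = 32761/36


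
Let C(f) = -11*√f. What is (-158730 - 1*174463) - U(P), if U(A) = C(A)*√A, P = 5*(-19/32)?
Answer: -10663221/32 ≈ -3.3323e+5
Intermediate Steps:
P = -95/32 (P = 5*(-19*1/32) = 5*(-19/32) = -95/32 ≈ -2.9688)
U(A) = -11*A (U(A) = (-11*√A)*√A = -11*A)
(-158730 - 1*174463) - U(P) = (-158730 - 1*174463) - (-11)*(-95)/32 = (-158730 - 174463) - 1*1045/32 = -333193 - 1045/32 = -10663221/32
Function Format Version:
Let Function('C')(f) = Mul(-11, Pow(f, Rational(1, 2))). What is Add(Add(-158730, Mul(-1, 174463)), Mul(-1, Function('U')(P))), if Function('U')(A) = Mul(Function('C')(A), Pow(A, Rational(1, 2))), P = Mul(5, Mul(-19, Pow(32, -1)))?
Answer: Rational(-10663221, 32) ≈ -3.3323e+5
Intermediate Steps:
P = Rational(-95, 32) (P = Mul(5, Mul(-19, Rational(1, 32))) = Mul(5, Rational(-19, 32)) = Rational(-95, 32) ≈ -2.9688)
Function('U')(A) = Mul(-11, A) (Function('U')(A) = Mul(Mul(-11, Pow(A, Rational(1, 2))), Pow(A, Rational(1, 2))) = Mul(-11, A))
Add(Add(-158730, Mul(-1, 174463)), Mul(-1, Function('U')(P))) = Add(Add(-158730, Mul(-1, 174463)), Mul(-1, Mul(-11, Rational(-95, 32)))) = Add(Add(-158730, -174463), Mul(-1, Rational(1045, 32))) = Add(-333193, Rational(-1045, 32)) = Rational(-10663221, 32)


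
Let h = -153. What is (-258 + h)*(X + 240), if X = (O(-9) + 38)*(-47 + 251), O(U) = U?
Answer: -2530116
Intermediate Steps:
X = 5916 (X = (-9 + 38)*(-47 + 251) = 29*204 = 5916)
(-258 + h)*(X + 240) = (-258 - 153)*(5916 + 240) = -411*6156 = -2530116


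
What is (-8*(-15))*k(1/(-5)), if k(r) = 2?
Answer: 240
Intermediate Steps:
(-8*(-15))*k(1/(-5)) = -8*(-15)*2 = 120*2 = 240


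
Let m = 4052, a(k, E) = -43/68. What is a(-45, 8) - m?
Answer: -275579/68 ≈ -4052.6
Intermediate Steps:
a(k, E) = -43/68 (a(k, E) = -43*1/68 = -43/68)
a(-45, 8) - m = -43/68 - 1*4052 = -43/68 - 4052 = -275579/68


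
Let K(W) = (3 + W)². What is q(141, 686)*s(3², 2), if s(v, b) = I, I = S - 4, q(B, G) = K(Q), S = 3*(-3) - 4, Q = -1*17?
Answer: -3332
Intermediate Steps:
Q = -17
S = -13 (S = -9 - 4 = -13)
q(B, G) = 196 (q(B, G) = (3 - 17)² = (-14)² = 196)
I = -17 (I = -13 - 4 = -17)
s(v, b) = -17
q(141, 686)*s(3², 2) = 196*(-17) = -3332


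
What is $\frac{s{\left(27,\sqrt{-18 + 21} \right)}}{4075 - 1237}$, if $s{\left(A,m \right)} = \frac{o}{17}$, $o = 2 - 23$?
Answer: $- \frac{7}{16082} \approx -0.00043527$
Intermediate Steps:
$o = -21$ ($o = 2 - 23 = -21$)
$s{\left(A,m \right)} = - \frac{21}{17}$
$\frac{s{\left(27,\sqrt{-18 + 21} \right)}}{4075 - 1237} = - \frac{21}{17 \left(4075 - 1237\right)} = - \frac{21}{17 \cdot 2838} = \left(- \frac{21}{17}\right) \frac{1}{2838} = - \frac{7}{16082}$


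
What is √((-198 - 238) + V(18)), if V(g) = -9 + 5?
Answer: 2*I*√110 ≈ 20.976*I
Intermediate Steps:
V(g) = -4
√((-198 - 238) + V(18)) = √((-198 - 238) - 4) = √(-436 - 4) = √(-440) = 2*I*√110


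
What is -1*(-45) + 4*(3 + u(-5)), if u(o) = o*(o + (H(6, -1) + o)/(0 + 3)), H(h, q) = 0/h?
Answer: 571/3 ≈ 190.33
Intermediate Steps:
H(h, q) = 0
u(o) = 4*o²/3 (u(o) = o*(o + (0 + o)/(0 + 3)) = o*(o + o/3) = o*(4*o/3) = 4*o²/3)
-1*(-45) + 4*(3 + u(-5)) = -1*(-45) + 4*(3 + (4/3)*(-5)²) = 45 + 4*(3 + (4/3)*25) = 45 + 4*(3 + 100/3) = 45 + 4*(109/3) = 45 + 436/3 = 571/3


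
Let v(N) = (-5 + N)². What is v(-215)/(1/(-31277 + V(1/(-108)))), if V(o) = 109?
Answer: -1508531200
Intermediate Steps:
v(-215)/(1/(-31277 + V(1/(-108)))) = (-5 - 215)²/(1/(-31277 + 109)) = (-220)²/(1/(-31168)) = 48400/(-1/31168) = 48400*(-31168) = -1508531200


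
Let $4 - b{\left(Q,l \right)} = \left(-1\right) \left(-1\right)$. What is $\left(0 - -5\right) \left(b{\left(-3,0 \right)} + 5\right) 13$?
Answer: $520$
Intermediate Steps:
$b{\left(Q,l \right)} = 3$ ($b{\left(Q,l \right)} = 4 - \left(-1\right) \left(-1\right) = 4 - 1 = 3$)
$\left(0 - -5\right) \left(b{\left(-3,0 \right)} + 5\right) 13 = \left(0 - -5\right) \left(3 + 5\right) 13 = \left(0 + 5\right) 8 \cdot 13 = 5 \cdot 8 \cdot 13 = 40 \cdot 13 = 520$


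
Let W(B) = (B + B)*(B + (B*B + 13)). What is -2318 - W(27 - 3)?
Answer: -31742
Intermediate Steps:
W(B) = 2*B*(13 + B + B**2) (W(B) = (2*B)*(B + (B**2 + 13)) = (2*B)*(B + (13 + B**2)) = (2*B)*(13 + B + B**2) = 2*B*(13 + B + B**2))
-2318 - W(27 - 3) = -2318 - 2*(27 - 3)*(13 + (27 - 3) + (27 - 3)**2) = -2318 - 2*24*(13 + 24 + 24**2) = -2318 - 2*24*(13 + 24 + 576) = -2318 - 2*24*613 = -2318 - 1*29424 = -2318 - 29424 = -31742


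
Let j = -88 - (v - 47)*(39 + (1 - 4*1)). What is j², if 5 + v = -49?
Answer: 12588304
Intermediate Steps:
v = -54 (v = -5 - 49 = -54)
j = 3548 (j = -88 - (-54 - 47)*(39 + (1 - 4*1)) = -88 - (-101)*(39 + (1 - 4)) = -88 - (-101)*(39 - 3) = -88 - (-101)*36 = -88 - 1*(-3636) = -88 + 3636 = 3548)
j² = 3548² = 12588304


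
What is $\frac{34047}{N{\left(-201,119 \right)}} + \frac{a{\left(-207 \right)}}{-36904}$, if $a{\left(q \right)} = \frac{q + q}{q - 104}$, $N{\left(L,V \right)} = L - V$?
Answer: $- \frac{48845306781}{459085760} \approx -106.4$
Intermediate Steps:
$a{\left(q \right)} = \frac{2 q}{-104 + q}$
$\frac{34047}{N{\left(-201,119 \right)}} + \frac{a{\left(-207 \right)}}{-36904} = \frac{34047}{-201 - 119} + \frac{2 \left(-207\right) \frac{1}{-104 - 207}}{-36904} = \frac{34047}{-201 - 119} + 2 \left(-207\right) \frac{1}{-311} \left(- \frac{1}{36904}\right) = \frac{34047}{-320} + 2 \left(-207\right) \left(- \frac{1}{311}\right) \left(- \frac{1}{36904}\right) = 34047 \left(- \frac{1}{320}\right) + \frac{414}{311} \left(- \frac{1}{36904}\right) = - \frac{34047}{320} - \frac{207}{5738572} = - \frac{48845306781}{459085760}$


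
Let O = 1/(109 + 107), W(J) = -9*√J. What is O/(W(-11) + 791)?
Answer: 791/135339552 + I*√11/15037728 ≈ 5.8446e-6 + 2.2055e-7*I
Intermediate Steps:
O = 1/216 ≈ 0.0046296
O/(W(-11) + 791) = (1/216)/(-9*I*√11 + 791) = (1/216)/(791 - 9*I*√11) = 1/(216*(791 - 9*I*√11))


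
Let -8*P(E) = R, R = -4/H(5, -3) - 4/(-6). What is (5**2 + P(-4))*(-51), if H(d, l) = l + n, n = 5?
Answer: -2567/2 ≈ -1283.5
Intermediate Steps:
H(d, l) = 5 + l (H(d, l) = l + 5 = 5 + l)
R = -4/3 (R = -4/(5 - 3) - 4/(-6) = -4/2 - 4*(-1/6) = -4*1/2 + 2/3 = -2 + 2/3 = -4/3 ≈ -1.3333)
P(E) = 1/6 (P(E) = -1/8*(-4/3) = 1/6)
(5**2 + P(-4))*(-51) = (5**2 + 1/6)*(-51) = (25 + 1/6)*(-51) = (151/6)*(-51) = -2567/2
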